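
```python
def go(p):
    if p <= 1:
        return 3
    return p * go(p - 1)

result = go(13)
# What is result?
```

go(13) = 13 * 12 * 11 * 10 * 9 * 8 * 7 * 6 * 5 * 4 * 3 * 2 * 3 = 18681062400

Answer: 18681062400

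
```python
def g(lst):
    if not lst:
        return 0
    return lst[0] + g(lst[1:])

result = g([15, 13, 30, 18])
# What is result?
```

15 + 13 + 30 + 18 + 0 = 76

Answer: 76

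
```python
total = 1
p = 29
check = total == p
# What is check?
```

Trace:
`total = 1` → total = 1
`p = 29` → p = 29
`check = total == p` → check = False
So check = False

Answer: False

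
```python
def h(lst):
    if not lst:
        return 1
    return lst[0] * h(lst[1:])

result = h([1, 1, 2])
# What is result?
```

Product over [1, 1, 2] = 1 * 1 * 2 = 2

Answer: 2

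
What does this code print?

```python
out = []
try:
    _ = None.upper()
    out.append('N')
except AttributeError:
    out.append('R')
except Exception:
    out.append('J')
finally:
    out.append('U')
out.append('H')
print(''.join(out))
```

Execution trace: 'R' (except AttributeError) → 'U' (finally) → 'H' (after the try/except). Output: RUH

Answer: RUH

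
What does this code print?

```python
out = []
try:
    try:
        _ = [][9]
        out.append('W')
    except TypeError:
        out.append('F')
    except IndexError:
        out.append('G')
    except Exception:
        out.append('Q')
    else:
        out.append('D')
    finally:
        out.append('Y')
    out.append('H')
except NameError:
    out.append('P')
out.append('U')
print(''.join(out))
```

Execution trace: 'G' (inner except IndexError) → 'Y' (inner finally) → 'H' (try body, no exception) → 'U' (after the try/except). Output: GYHU

Answer: GYHU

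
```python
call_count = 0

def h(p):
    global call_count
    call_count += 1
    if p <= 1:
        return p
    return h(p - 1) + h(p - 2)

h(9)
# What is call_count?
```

Calls(p) = 1 + Calls(p-1) + Calls(p-2); Calls(0)=Calls(1)=1. For p=9 this gives 109.

Answer: 109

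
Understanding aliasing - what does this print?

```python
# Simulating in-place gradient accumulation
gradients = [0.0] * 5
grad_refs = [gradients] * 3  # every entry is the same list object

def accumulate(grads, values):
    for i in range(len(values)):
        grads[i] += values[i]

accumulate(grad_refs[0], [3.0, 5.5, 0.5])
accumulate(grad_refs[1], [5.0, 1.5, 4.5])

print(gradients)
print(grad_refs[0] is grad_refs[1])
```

Key concept: gradient accumulation aliasing.
Step by step:
`gradients = [0.0] * 5` → gradients = [0.0, 0.0, 0.0, 0.0, 0.0]
`grad_refs = [gradients] * 3` → grad_refs = [[0.0, 0.0, 0.0, 0.0, 0.0], [0.0, 0.0, 0.0, 0.0, 0.0], [0.0, 0.0, 0.0, 0.0, 0.0]]
`accumulate(grad_refs[0], [3.0, 5.5, 0.5])` → gradients = [3.0, 5.5, 0.5, 0.0, 0.0]; grad_refs = [[3.0, 5.5, 0.5, 0.0, 0.0], [3.0, 5.5, 0.5, 0.0, 0.0], [3.0, 5.5, 0.5, 0.0, 0.0]]
`accumulate(grad_refs[1], [5.0, 1.5, 4.5])` → gradients = [8.0, 7.0, 5.0, 0.0, 0.0]; grad_refs = [[8.0, 7.0, 5.0, 0.0, 0.0], [8.0, 7.0, 5.0, 0.0, 0.0], [8.0, 7.0, 5.0, 0.0, 0.0]]
`print(gradients)` → prints [8.0, 7.0, 5.0, 0.0, 0.0]
`print(grad_refs[0] is grad_refs[1])` → prints True

Answer:
[8.0, 7.0, 5.0, 0.0, 0.0]
True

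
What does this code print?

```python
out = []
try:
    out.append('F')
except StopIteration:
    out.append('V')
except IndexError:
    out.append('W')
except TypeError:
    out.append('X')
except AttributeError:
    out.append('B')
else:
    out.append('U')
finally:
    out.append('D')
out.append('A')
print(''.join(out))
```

Execution trace: 'F' (try body, no exception) → 'U' (else) → 'D' (finally) → 'A' (after the try/except). Output: FUDA

Answer: FUDA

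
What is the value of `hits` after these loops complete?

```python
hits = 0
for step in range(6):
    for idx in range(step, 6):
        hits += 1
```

Upper triangle: 6 + 5 + ... + 1
`hits` takes the values: 0 → 1 → 2 → 3 → 4 → 5 → 6 → 7 → 8 → 9 → 10 → 11 → 12 → 13 → 14 → 15 → 16 → 17 → 18 → 19 → 20 → 21

Answer: 21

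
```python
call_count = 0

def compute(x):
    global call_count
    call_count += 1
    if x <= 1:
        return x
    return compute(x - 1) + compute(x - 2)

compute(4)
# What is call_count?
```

Calls(x) = 1 + Calls(x-1) + Calls(x-2); Calls(0)=Calls(1)=1. For x=4 this gives 9.

Answer: 9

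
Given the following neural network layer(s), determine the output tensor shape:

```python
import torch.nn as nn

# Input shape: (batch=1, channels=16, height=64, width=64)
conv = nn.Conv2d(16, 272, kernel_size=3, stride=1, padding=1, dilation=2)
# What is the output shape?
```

Input: (1, 16, 64, 64) -> Output: (1, 272, 62, 62)

Answer: (1, 272, 62, 62)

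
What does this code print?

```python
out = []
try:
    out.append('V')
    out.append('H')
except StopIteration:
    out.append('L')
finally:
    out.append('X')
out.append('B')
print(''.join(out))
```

Execution trace: 'V' (try body) → 'H' (try body, no exception) → 'X' (finally) → 'B' (after the try/except). Output: VHXB

Answer: VHXB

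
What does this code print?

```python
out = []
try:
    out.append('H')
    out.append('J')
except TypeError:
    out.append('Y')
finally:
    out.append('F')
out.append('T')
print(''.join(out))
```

Execution trace: 'H' (try body) → 'J' (try body, no exception) → 'F' (finally) → 'T' (after the try/except). Output: HJFT

Answer: HJFT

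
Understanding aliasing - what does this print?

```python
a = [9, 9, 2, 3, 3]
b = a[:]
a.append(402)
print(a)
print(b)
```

Key concept: slice [:] creates copy.
Step by step:
`a = [9, 9, 2, 3, 3]` → a = [9, 9, 2, 3, 3]
`b = a[:]` → b = [9, 9, 2, 3, 3]
`a.append(402)` → a = [9, 9, 2, 3, 3, 402]
`print(a)` → prints [9, 9, 2, 3, 3, 402]
`print(b)` → prints [9, 9, 2, 3, 3]

Answer:
[9, 9, 2, 3, 3, 402]
[9, 9, 2, 3, 3]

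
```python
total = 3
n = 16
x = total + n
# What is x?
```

Trace:
`total = 3` → total = 3
`n = 16` → n = 16
`x = total + n` → x = 19
So x = 19

Answer: 19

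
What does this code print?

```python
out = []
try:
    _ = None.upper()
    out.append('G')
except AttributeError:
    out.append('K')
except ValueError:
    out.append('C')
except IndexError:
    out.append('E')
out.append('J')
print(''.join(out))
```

Execution trace: 'K' (except AttributeError) → 'J' (after the try/except). Output: KJ

Answer: KJ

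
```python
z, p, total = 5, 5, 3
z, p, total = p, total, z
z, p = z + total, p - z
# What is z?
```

Trace:
`z, p, total = 5, 5, 3` → z = 5; p = 5; total = 3
`z, p, total = p, total, z` → z = 5; p = 3; total = 5
`z, p = z + total, p - z` → z = 10; p = -2
So z = 10

Answer: 10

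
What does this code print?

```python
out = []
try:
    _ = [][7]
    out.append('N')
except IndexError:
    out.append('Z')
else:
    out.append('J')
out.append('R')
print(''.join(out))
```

Execution trace: 'Z' (except IndexError) → 'R' (after the try/except). Output: ZR

Answer: ZR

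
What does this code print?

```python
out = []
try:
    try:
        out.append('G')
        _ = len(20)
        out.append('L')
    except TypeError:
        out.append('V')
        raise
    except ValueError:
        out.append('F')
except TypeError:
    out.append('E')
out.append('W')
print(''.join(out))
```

Execution trace: 'G' (inner try body) → 'V' (inner except TypeError) → 'E' (outer except TypeError) → 'W' (after the try/except). Output: GVEW

Answer: GVEW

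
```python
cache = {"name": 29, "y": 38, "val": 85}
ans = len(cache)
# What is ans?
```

Trace:
`cache = {"name": 29, "y": 38, "val": 85}` → cache = {'name': 29, 'y': 38, 'val': 85}
`ans = len(cache)` → ans = 3
So ans = 3

Answer: 3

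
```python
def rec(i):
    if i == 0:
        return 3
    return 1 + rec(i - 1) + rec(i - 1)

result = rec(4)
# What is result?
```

rec(i) = 1 + 2·rec(i-1), rec(0)=3. Closed form: (3+1)·2^4 - 1 = 63.

Answer: 63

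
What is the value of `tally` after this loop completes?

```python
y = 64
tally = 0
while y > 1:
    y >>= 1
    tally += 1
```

Count right shifts until 1
`tally` takes the values: 0 → 1 → 2 → 3 → 4 → 5 → 6

Answer: 6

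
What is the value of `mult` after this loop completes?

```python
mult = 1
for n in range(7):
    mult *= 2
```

2^7 = 128
`mult` takes the values: 1 → 2 → 4 → 8 → 16 → 32 → 64 → 128

Answer: 128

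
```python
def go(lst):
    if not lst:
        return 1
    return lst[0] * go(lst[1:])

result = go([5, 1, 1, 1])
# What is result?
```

Product over [5, 1, 1, 1] = 5 * 1 * 1 * 1 = 5

Answer: 5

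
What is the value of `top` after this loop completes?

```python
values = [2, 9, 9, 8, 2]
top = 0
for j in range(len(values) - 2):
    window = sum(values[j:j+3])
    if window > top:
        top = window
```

Max sum of 3-element window in [2, 9, 9, 8, 2]
`top` takes the values: 0 → 20 → 26

Answer: 26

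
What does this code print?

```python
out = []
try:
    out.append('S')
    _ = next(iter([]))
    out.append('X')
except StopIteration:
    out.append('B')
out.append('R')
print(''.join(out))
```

Execution trace: 'S' (try body) → 'B' (except StopIteration) → 'R' (after the try/except). Output: SBR

Answer: SBR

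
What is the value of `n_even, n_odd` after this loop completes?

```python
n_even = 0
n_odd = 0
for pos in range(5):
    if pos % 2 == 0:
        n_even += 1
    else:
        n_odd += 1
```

Count evens and odds in range(5)
`n_even, n_odd` takes the values: (0, 0) → (1, 0) → (1, 1) → (2, 1) → (2, 2) → (3, 2)

Answer: 3, 2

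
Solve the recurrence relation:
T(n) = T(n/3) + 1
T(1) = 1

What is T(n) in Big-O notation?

Each step divides n by 3 and adds 1. After log_3(n) steps we reach T(1)=1. So T(n) = 1·log_3(n) + 1 = O(log n).

Answer: O(log n)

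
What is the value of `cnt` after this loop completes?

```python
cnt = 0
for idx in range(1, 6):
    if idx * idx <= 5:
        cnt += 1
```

Count numbers where idx² ≤ 5
`cnt` takes the values: 0 → 1 → 2

Answer: 2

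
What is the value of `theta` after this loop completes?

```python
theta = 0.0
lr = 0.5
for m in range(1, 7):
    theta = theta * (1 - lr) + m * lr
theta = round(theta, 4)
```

Moving average with lr=0.5
`theta` takes the values: 0.0 → 0.5 → 1.25 → 2.125 → 3.0625 → 4.03125 → 5.015625 → 5.0156

Answer: 5.0156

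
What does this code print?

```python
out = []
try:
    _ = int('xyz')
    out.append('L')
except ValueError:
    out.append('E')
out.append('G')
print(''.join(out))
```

Execution trace: 'E' (except ValueError) → 'G' (after the try/except). Output: EG

Answer: EG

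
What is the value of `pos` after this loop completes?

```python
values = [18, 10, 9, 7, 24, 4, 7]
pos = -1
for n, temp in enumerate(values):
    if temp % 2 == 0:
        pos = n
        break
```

First even number index in [18, 10, 9, 7, 24, 4, 7]
`pos` takes the values: -1 → 0

Answer: 0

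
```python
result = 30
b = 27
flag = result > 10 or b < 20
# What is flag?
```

Trace:
`result = 30` → result = 30
`b = 27` → b = 27
`flag = result > 10 or b < 20` → flag = True
So flag = True

Answer: True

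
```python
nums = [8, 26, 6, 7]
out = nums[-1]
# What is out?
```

Trace:
`nums = [8, 26, 6, 7]` → nums = [8, 26, 6, 7]
`out = nums[-1]` → out = 7
So out = 7

Answer: 7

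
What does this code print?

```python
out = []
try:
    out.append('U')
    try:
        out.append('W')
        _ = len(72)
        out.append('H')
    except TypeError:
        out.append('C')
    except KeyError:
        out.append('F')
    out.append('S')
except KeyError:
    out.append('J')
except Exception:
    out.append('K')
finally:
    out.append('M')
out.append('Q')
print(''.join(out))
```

Execution trace: 'U' (try body) → 'W' (inner try body) → 'C' (inner except TypeError) → 'S' (try body, no exception) → 'M' (finally) → 'Q' (after the try/except). Output: UWCSMQ

Answer: UWCSMQ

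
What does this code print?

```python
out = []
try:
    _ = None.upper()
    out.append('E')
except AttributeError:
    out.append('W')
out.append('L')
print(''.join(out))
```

Execution trace: 'W' (except AttributeError) → 'L' (after the try/except). Output: WL

Answer: WL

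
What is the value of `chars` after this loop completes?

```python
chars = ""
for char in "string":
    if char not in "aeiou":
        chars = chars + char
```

Remove vowels from 'string'
`chars` takes the values: "" → "s" → "st" → "str" → "strn" → "strng"

Answer: "strng"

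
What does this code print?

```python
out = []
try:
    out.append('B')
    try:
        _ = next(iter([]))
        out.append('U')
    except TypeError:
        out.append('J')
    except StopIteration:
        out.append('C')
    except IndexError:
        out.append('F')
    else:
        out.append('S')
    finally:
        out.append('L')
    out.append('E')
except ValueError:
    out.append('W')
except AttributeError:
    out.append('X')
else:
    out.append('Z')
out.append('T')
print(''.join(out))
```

Execution trace: 'B' (try body) → 'C' (inner except StopIteration) → 'L' (inner finally) → 'E' (try body, no exception) → 'Z' (else) → 'T' (after the try/except). Output: BCLEZT

Answer: BCLEZT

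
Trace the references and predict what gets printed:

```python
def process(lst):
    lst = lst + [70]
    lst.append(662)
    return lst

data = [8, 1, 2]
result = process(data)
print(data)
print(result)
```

Key concept: rebinding parameter vs mutation.
Step by step:
`data = [8, 1, 2]` → data = [8, 1, 2]
`result = process(data)` → result = [8, 1, 2, 70, 662]
`print(data)` → prints [8, 1, 2]
`print(result)` → prints [8, 1, 2, 70, 662]

Answer:
[8, 1, 2]
[8, 1, 2, 70, 662]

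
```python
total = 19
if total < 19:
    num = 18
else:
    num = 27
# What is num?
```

Trace:
`total = 19` → total = 19
`if total < 19: ...` → total < 19 is False, take else branch → num = 27
So num = 27

Answer: 27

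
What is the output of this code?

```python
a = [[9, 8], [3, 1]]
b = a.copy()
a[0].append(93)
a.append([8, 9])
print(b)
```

Key concept: shallow copy with nested lists.
Step by step:
`a = [[9, 8], [3, 1]]` → a = [[9, 8], [3, 1]]
`b = a.copy()` → b = [[9, 8], [3, 1]]
`a[0].append(93)` → a = [[9, 8, 93], [3, 1]]; b = [[9, 8, 93], [3, 1]]
`a.append([8, 9])` → a = [[9, 8, 93], [3, 1], [8, 9]]
`print(b)` → prints [[9, 8, 93], [3, 1]]

Answer: [[9, 8, 93], [3, 1]]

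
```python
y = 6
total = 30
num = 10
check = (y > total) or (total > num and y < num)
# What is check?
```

Trace:
`y = 6` → y = 6
`total = 30` → total = 30
`num = 10` → num = 10
`check = (y > total) or (total > num and y < num)` → check = True
So check = True

Answer: True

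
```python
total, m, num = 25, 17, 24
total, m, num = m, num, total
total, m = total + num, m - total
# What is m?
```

Trace:
`total, m, num = 25, 17, 24` → total = 25; m = 17; num = 24
`total, m, num = m, num, total` → total = 17; m = 24; num = 25
`total, m = total + num, m - total` → total = 42; m = 7
So m = 7

Answer: 7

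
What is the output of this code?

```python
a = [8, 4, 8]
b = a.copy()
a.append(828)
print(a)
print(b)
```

Key concept: list.copy() creates independent copy.
Step by step:
`a = [8, 4, 8]` → a = [8, 4, 8]
`b = a.copy()` → b = [8, 4, 8]
`a.append(828)` → a = [8, 4, 8, 828]
`print(a)` → prints [8, 4, 8, 828]
`print(b)` → prints [8, 4, 8]

Answer:
[8, 4, 8, 828]
[8, 4, 8]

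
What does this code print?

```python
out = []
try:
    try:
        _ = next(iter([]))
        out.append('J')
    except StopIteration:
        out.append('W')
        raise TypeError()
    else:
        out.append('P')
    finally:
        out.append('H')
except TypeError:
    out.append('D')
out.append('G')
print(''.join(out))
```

Execution trace: 'W' (inner except StopIteration) → 'H' (inner finally) → 'D' (outer except TypeError) → 'G' (after the try/except). Output: WHDG

Answer: WHDG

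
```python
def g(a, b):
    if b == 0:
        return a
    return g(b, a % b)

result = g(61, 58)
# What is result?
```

g(61, 58) -> g(58, 3) -> g(3, 1) -> g(1, 0) -> 1

Answer: 1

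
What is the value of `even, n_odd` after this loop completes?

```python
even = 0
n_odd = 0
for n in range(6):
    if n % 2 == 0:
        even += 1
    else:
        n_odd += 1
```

Count evens and odds in range(6)
`even, n_odd` takes the values: (0, 0) → (1, 0) → (1, 1) → (2, 1) → (2, 2) → (3, 2) → (3, 3)

Answer: 3, 3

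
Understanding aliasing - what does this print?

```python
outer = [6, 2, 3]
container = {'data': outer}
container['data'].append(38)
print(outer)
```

Key concept: dict holds reference to list.
Step by step:
`outer = [6, 2, 3]` → outer = [6, 2, 3]
`container = {'data': outer}` → container = {'data': [6, 2, 3]}
`container['data'].append(38)` → outer = [6, 2, 3, 38]; container = {'data': [6, 2, 3, 38]}
`print(outer)` → prints [6, 2, 3, 38]

Answer: [6, 2, 3, 38]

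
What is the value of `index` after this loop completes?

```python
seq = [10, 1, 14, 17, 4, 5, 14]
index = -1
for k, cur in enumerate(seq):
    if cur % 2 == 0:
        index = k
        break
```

First even number index in [10, 1, 14, 17, 4, 5, 14]
`index` takes the values: -1 → 0

Answer: 0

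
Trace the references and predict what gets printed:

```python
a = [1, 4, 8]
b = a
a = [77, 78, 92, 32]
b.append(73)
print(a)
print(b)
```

Key concept: rebinding vs mutation: a is rebound to a new list, b still points at the original.
Step by step:
`a = [1, 4, 8]` → a = [1, 4, 8]
`b = a` → b = [1, 4, 8] (same object as a)
`a = [77, 78, 92, 32]` → a = [77, 78, 92, 32]
`b.append(73)` → b = [1, 4, 8, 73]
`print(a)` → prints [77, 78, 92, 32]
`print(b)` → prints [1, 4, 8, 73]

Answer:
[77, 78, 92, 32]
[1, 4, 8, 73]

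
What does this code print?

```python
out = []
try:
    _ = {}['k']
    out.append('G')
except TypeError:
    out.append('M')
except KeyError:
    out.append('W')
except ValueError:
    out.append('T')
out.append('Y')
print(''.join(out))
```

Execution trace: 'W' (except KeyError) → 'Y' (after the try/except). Output: WY

Answer: WY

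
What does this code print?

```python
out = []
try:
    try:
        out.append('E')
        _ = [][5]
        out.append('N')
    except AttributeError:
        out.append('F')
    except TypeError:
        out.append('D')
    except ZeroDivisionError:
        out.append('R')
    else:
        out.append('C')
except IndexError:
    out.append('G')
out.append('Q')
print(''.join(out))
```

Execution trace: 'E' (try body) → 'G' (outer except IndexError) → 'Q' (after the try/except). Output: EGQ

Answer: EGQ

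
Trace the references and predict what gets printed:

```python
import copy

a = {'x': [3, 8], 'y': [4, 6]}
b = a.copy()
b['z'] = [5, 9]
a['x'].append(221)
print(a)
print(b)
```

Key concept: shallow copy of dict with mutable values.
Step by step:
`a = {'x': [3, 8], 'y': [4, 6]}` → a = {'x': [3, 8], 'y': [4, 6]}
`b = a.copy()` → b = {'x': [3, 8], 'y': [4, 6]}
`b['z'] = [5, 9]` → b = {'x': [3, 8], 'y': [4, 6], 'z': [5, 9]}
`a['x'].append(221)` → a = {'x': [3, 8, 221], 'y': [4, 6]}; b = {'x': [3, 8, 221], 'y': [4, 6], 'z': [5, 9]}
`print(a)` → prints {'x': [3, 8, 221], 'y': [4, 6]}
`print(b)` → prints {'x': [3, 8, 221], 'y': [4, 6], 'z': [5, 9]}

Answer:
{'x': [3, 8, 221], 'y': [4, 6]}
{'x': [3, 8, 221], 'y': [4, 6], 'z': [5, 9]}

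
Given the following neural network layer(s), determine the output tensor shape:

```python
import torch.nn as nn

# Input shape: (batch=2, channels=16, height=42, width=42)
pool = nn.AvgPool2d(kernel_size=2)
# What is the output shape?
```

Input: (2, 16, 42, 42) -> Output: (2, 16, 21, 21)

Answer: (2, 16, 21, 21)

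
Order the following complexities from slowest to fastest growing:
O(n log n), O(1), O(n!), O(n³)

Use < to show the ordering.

Ordered by growth rate: O(1) < O(n log n) < O(n³) < O(n!)

Answer: O(1) < O(n log n) < O(n³) < O(n!)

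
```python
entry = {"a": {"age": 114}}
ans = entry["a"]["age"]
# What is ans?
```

Trace:
`entry = {"a": {"age": 114}}` → entry = {'a': {'age': 114}}
`ans = entry["a"]["age"]` → ans = 114
So ans = 114

Answer: 114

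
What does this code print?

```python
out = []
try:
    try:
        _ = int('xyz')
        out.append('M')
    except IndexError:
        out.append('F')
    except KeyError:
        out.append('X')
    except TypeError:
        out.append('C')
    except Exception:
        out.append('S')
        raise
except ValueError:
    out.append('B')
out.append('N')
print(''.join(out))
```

Execution trace: 'S' (inner except Exception) → 'B' (outer except ValueError) → 'N' (after the try/except). Output: SBN

Answer: SBN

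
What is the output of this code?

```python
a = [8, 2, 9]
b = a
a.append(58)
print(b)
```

Key concept: basic list aliasing.
Step by step:
`a = [8, 2, 9]` → a = [8, 2, 9]
`b = a` → b = [8, 2, 9] (same object as a)
`a.append(58)` → a = [8, 2, 9, 58] (same object as b); b = [8, 2, 9, 58] (same object as a)
`print(b)` → prints [8, 2, 9, 58]

Answer: [8, 2, 9, 58]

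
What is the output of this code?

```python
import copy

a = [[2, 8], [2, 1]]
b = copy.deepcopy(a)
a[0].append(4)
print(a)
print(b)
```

Key concept: deep copy is fully independent.
Step by step:
`a = [[2, 8], [2, 1]]` → a = [[2, 8], [2, 1]]
`b = copy.deepcopy(a)` → b = [[2, 8], [2, 1]]
`a[0].append(4)` → a = [[2, 8, 4], [2, 1]]
`print(a)` → prints [[2, 8, 4], [2, 1]]
`print(b)` → prints [[2, 8], [2, 1]]

Answer:
[[2, 8, 4], [2, 1]]
[[2, 8], [2, 1]]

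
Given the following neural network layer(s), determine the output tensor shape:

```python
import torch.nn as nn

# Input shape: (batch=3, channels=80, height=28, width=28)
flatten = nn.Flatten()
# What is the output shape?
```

Input: (3, 80, 28, 28) -> Output: (3, 62720)

Answer: (3, 62720)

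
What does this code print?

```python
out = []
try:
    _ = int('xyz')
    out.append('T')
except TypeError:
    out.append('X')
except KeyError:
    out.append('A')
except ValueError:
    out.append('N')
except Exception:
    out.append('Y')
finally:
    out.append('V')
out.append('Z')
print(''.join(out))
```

Execution trace: 'N' (except ValueError) → 'V' (finally) → 'Z' (after the try/except). Output: NVZ

Answer: NVZ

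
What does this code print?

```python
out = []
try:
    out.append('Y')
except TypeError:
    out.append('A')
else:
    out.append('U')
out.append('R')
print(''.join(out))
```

Execution trace: 'Y' (try body, no exception) → 'U' (else) → 'R' (after the try/except). Output: YUR

Answer: YUR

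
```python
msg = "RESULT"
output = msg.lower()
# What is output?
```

Trace:
`msg = "RESULT"` → msg = 'RESULT'
`output = msg.lower()` → output = 'result'
So output = 'result'

Answer: 'result'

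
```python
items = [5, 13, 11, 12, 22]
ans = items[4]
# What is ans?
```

Trace:
`items = [5, 13, 11, 12, 22]` → items = [5, 13, 11, 12, 22]
`ans = items[4]` → ans = 22
So ans = 22

Answer: 22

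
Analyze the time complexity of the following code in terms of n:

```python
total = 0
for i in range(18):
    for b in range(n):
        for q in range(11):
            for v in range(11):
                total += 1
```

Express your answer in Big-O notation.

Each loop level contributes: 1 × n × 1 × 1. Multiplying the contributions gives O(n).

Answer: O(n)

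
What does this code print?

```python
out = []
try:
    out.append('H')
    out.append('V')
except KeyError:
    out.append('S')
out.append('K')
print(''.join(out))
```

Execution trace: 'H' (try body) → 'V' (try body, no exception) → 'K' (after the try/except). Output: HVK

Answer: HVK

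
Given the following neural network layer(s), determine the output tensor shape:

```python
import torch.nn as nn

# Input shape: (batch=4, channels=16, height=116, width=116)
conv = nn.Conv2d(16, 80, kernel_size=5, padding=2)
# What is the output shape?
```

Input: (4, 16, 116, 116) -> Output: (4, 80, 116, 116)

Answer: (4, 80, 116, 116)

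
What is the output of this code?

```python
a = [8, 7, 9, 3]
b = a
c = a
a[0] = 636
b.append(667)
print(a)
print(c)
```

Key concept: multiple aliases.
Step by step:
`a = [8, 7, 9, 3]` → a = [8, 7, 9, 3]
`b = a` → b = [8, 7, 9, 3] (same object as a)
`c = a` → c = [8, 7, 9, 3] (same object as a, b)
`a[0] = 636` → a = [636, 7, 9, 3] (same object as b, c); b = [636, 7, 9, 3] (same object as a, c); c = [636, 7, 9, 3] (same object as a, b)
`b.append(667)` → a = [636, 7, 9, 3, 667] (same object as b, c); b = [636, 7, 9, 3, 667] (same object as a, c); c = [636, 7, 9, 3, 667] (same object as a, b)
`print(a)` → prints [636, 7, 9, 3, 667]
`print(c)` → prints [636, 7, 9, 3, 667]

Answer:
[636, 7, 9, 3, 667]
[636, 7, 9, 3, 667]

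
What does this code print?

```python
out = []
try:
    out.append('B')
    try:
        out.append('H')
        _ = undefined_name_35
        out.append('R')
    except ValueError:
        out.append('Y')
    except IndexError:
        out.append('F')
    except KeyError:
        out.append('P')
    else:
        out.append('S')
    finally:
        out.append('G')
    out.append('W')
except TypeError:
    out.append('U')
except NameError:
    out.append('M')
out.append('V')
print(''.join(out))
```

Execution trace: 'B' (try body) → 'H' (inner try body) → 'G' (inner finally) → 'M' (except NameError) → 'V' (after the try/except). Output: BHGMV

Answer: BHGMV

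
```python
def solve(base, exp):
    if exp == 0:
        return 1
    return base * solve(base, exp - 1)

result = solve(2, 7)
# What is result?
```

solve(2, 7) = 2 * 2 * 2 * 2 * 2 * 2 * 2 = 128

Answer: 128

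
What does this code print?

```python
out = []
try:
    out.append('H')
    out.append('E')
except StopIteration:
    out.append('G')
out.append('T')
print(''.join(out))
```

Execution trace: 'H' (try body) → 'E' (try body, no exception) → 'T' (after the try/except). Output: HET

Answer: HET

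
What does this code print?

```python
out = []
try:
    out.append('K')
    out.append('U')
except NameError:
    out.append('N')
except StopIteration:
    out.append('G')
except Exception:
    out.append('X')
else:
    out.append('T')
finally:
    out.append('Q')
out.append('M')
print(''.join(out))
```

Execution trace: 'K' (try body) → 'U' (try body, no exception) → 'T' (else) → 'Q' (finally) → 'M' (after the try/except). Output: KUTQM

Answer: KUTQM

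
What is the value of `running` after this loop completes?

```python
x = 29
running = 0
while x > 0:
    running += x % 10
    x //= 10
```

Sum digits of 29
`running` takes the values: 0 → 9 → 11

Answer: 11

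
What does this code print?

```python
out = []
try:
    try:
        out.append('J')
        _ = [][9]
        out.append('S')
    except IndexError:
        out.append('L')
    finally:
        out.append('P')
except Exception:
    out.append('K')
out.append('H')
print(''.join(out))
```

Execution trace: 'J' (inner try body) → 'L' (inner except IndexError) → 'P' (inner finally) → 'H' (after the try/except). Output: JLPH

Answer: JLPH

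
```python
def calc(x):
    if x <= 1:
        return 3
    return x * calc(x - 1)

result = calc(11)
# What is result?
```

calc(11) = 11 * 10 * 9 * 8 * 7 * 6 * 5 * 4 * 3 * 2 * 3 = 119750400

Answer: 119750400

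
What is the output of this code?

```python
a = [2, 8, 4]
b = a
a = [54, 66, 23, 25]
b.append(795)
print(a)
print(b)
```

Key concept: rebinding vs mutation: a is rebound to a new list, b still points at the original.
Step by step:
`a = [2, 8, 4]` → a = [2, 8, 4]
`b = a` → b = [2, 8, 4] (same object as a)
`a = [54, 66, 23, 25]` → a = [54, 66, 23, 25]
`b.append(795)` → b = [2, 8, 4, 795]
`print(a)` → prints [54, 66, 23, 25]
`print(b)` → prints [2, 8, 4, 795]

Answer:
[54, 66, 23, 25]
[2, 8, 4, 795]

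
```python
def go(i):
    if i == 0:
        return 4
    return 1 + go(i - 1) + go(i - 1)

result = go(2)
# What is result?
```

go(i) = 1 + 2·go(i-1), go(0)=4. Closed form: (4+1)·2^2 - 1 = 19.

Answer: 19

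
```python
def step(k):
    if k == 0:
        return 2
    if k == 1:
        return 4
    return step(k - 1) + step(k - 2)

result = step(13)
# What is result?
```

Build up from base cases: step(0)=2, step(1)=4, step(2)=6, step(3)=10, step(4)=16, step(5)=26, step(6)=42, ..., step(13)=1220

Answer: 1220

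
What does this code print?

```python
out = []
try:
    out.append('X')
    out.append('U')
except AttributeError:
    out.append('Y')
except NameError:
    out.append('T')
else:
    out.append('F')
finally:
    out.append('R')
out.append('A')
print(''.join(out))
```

Execution trace: 'X' (try body) → 'U' (try body, no exception) → 'F' (else) → 'R' (finally) → 'A' (after the try/except). Output: XUFRA

Answer: XUFRA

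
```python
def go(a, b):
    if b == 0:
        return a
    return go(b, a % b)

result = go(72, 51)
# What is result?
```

go(72, 51) -> go(51, 21) -> go(21, 9) -> go(9, 3) -> go(3, 0) -> 3

Answer: 3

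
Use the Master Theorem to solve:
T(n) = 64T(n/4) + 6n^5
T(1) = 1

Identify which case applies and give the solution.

a=64, b=4, f(n)=6n^5. log_4(64) = 3. Since c=5 > 3 and the regularity condition holds (64(n/4)^5 = (64/4^5)n^5 with 64/4^5 < 1), Case 3 applies: T(n) = Θ(f(n)) = O(n^5).

Answer: O(n^5) - Case 3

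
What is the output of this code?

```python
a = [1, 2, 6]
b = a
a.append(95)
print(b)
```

Key concept: basic list aliasing.
Step by step:
`a = [1, 2, 6]` → a = [1, 2, 6]
`b = a` → b = [1, 2, 6] (same object as a)
`a.append(95)` → a = [1, 2, 6, 95] (same object as b); b = [1, 2, 6, 95] (same object as a)
`print(b)` → prints [1, 2, 6, 95]

Answer: [1, 2, 6, 95]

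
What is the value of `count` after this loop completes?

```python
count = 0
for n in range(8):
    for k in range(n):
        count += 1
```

Triangle number: 0+1+2+...+7
`count` takes the values: 0 → 1 → 2 → 3 → 4 → 5 → 6 → 7 → 8 → 9 → 10 → 11 → 12 → 13 → 14 → 15 → 16 → 17 → 18 → 19 → 20 → 21 → 22 → 23 → 24 → 25 → 26 → 27 → 28

Answer: 28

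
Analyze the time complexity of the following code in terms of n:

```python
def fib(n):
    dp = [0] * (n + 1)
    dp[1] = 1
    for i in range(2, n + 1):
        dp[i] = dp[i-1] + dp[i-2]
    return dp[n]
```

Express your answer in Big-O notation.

This is Dynamic programming Fibonacci. Time complexity: O(n).

Answer: O(n)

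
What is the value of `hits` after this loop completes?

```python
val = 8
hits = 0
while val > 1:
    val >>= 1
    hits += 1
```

Count right shifts until 1
`hits` takes the values: 0 → 1 → 2 → 3

Answer: 3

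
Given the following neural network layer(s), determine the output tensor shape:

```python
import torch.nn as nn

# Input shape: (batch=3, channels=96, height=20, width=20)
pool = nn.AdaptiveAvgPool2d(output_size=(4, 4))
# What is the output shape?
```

Input: (3, 96, 20, 20) -> Output: (3, 96, 4, 4)

Answer: (3, 96, 4, 4)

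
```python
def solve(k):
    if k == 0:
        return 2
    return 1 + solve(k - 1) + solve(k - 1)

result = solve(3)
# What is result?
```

solve(k) = 1 + 2·solve(k-1), solve(0)=2. Closed form: (2+1)·2^3 - 1 = 23.

Answer: 23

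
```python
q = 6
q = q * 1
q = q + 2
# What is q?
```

Trace:
`q = 6` → q = 6
`q = q * 1` → q = 6
`q = q + 2` → q = 8
So q = 8

Answer: 8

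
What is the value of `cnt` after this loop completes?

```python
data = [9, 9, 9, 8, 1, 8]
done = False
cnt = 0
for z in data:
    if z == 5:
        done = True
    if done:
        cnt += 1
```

Count elements after first 5 in [9, 9, 9, 8, 1, 8]
`cnt` takes the values: 0

Answer: 0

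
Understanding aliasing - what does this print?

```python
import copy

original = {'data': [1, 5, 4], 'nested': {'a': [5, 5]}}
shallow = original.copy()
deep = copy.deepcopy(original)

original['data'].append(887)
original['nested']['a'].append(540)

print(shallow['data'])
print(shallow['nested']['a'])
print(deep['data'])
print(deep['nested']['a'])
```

Key concept: comparing shallow vs deep copy.
Step by step:
`original = {'data': [1, 5, 4], 'nested': {'a': [5, 5]}}` → original = {'data': [1, 5, 4], 'nested': {'a': [5, 5]}}
`shallow = original.copy()` → shallow = {'data': [1, 5, 4], 'nested': {'a': [5, 5]}}
`deep = copy.deepcopy(original)` → deep = {'data': [1, 5, 4], 'nested': {'a': [5, 5]}}
`original['data'].append(887)` → original = {'data': [1, 5, 4, 887], 'nested': {'a': [5, 5]}}; shallow = {'data': [1, 5, 4, 887], 'nested': {'a': [5, 5]}}
`original['nested']['a'].append(540)` → original = {'data': [1, 5, 4, 887], 'nested': {'a': [5, 5, 540]}}; shallow = {'data': [1, 5, 4, 887], 'nested': {'a': [5, 5, 540]}}
`print(shallow['data'])` → prints [1, 5, 4, 887]
`print(shallow['nested']['a'])` → prints [5, 5, 540]
`print(deep['data'])` → prints [1, 5, 4]
`print(deep['nested']['a'])` → prints [5, 5]

Answer:
[1, 5, 4, 887]
[5, 5, 540]
[1, 5, 4]
[5, 5]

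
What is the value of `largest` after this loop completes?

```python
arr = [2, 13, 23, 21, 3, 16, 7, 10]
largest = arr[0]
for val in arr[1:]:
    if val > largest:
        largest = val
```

Maximum of [2, 13, 23, 21, 3, 16, 7, 10]
`largest` takes the values: 2 → 13 → 23

Answer: 23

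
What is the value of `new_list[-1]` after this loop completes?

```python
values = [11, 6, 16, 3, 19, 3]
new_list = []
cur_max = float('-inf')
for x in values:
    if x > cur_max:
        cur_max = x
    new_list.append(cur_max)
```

Running max ends at 19
`new_list` takes the values: [] → [11] → [11, 11] → [11, 11, 16] → [11, 11, 16, 16] → [11, 11, 16, 16, 19] → [11, 11, 16, 16, 19, 19]
So `new_list[-1]` = 19

Answer: 19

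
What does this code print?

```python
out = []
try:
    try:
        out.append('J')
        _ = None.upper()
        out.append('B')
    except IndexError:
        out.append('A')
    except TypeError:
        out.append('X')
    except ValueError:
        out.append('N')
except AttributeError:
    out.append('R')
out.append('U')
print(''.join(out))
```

Execution trace: 'J' (try body) → 'R' (outer except AttributeError) → 'U' (after the try/except). Output: JRU

Answer: JRU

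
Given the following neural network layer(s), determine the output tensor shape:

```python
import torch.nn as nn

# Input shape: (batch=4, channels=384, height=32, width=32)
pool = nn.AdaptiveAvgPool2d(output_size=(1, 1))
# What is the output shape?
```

Input: (4, 384, 32, 32) -> Output: (4, 384, 1, 1)

Answer: (4, 384, 1, 1)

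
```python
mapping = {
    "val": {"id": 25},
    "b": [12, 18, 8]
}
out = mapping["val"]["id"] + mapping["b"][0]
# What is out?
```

Trace:
`mapping = { ...` → mapping = {'val': {'id': 25}, 'b': [12, 18, 8]}
`out = mapping["val"]["id"] + mapping["b"][0]` → out = 37
So out = 37

Answer: 37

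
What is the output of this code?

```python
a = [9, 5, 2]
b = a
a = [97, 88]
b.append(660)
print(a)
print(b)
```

Key concept: rebinding vs mutation: a is rebound to a new list, b still points at the original.
Step by step:
`a = [9, 5, 2]` → a = [9, 5, 2]
`b = a` → b = [9, 5, 2] (same object as a)
`a = [97, 88]` → a = [97, 88]
`b.append(660)` → b = [9, 5, 2, 660]
`print(a)` → prints [97, 88]
`print(b)` → prints [9, 5, 2, 660]

Answer:
[97, 88]
[9, 5, 2, 660]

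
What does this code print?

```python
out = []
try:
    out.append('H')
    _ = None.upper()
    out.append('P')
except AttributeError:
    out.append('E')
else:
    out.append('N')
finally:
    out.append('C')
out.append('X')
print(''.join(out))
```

Execution trace: 'H' (try body) → 'E' (except AttributeError) → 'C' (finally) → 'X' (after the try/except). Output: HECX

Answer: HECX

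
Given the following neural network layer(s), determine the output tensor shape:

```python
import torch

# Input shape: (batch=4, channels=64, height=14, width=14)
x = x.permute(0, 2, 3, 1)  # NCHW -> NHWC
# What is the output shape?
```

Input: (4, 64, 14, 14) -> Output: (4, 14, 14, 64)

Answer: (4, 14, 14, 64)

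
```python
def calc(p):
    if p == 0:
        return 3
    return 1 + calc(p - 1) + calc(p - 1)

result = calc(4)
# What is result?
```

calc(p) = 1 + 2·calc(p-1), calc(0)=3. Closed form: (3+1)·2^4 - 1 = 63.

Answer: 63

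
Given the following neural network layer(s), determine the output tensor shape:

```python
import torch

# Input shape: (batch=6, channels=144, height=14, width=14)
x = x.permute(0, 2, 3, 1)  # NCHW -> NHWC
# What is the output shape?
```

Input: (6, 144, 14, 14) -> Output: (6, 14, 14, 144)

Answer: (6, 14, 14, 144)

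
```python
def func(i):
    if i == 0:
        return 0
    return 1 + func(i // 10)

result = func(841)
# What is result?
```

Count of digits of 841: 3

Answer: 3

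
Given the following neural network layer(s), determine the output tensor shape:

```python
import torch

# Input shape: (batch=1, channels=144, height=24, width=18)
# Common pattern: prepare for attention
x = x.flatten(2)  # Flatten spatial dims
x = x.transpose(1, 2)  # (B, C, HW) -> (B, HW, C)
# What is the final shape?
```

Input: (1, 144, 24, 18) -> after flatten(2): (1, 144, 432) -> Output: (1, 432, 144)

Answer: (1, 432, 144)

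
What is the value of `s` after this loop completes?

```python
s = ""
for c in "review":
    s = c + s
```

Reverse 'review'
`s` takes the values: "" → "r" → "er" → "ver" → "iver" → "eiver" → "weiver"

Answer: "weiver"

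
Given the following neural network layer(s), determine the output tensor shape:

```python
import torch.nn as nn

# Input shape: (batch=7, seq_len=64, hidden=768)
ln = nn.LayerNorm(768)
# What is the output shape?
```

Input: (7, 64, 768) -> Output: (7, 64, 768)

Answer: (7, 64, 768)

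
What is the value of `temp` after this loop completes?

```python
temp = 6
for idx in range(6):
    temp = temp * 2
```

Multiply by 2, 6 times: 6 * 2^6 = 384
`temp` takes the values: 6 → 12 → 24 → 48 → 96 → 192 → 384

Answer: 384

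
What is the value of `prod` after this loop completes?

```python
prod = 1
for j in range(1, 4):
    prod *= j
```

3! = 6
`prod` takes the values: 1 → 2 → 6

Answer: 6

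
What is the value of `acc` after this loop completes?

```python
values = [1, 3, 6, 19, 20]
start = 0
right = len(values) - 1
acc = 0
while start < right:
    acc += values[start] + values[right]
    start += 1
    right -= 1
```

Sum of pairs from ends
`acc` takes the values: 0 → 21 → 43

Answer: 43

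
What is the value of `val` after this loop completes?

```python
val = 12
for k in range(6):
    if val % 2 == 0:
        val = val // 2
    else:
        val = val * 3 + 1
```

Collatz-style transformation from 12
`val` takes the values: 12 → 6 → 3 → 10 → 5 → 16 → 8

Answer: 8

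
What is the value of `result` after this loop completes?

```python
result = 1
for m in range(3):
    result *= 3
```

3^3 = 27
`result` takes the values: 1 → 3 → 9 → 27

Answer: 27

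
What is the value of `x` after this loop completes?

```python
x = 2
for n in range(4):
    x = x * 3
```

Multiply by 3, 4 times: 2 * 3^4 = 162
`x` takes the values: 2 → 6 → 18 → 54 → 162

Answer: 162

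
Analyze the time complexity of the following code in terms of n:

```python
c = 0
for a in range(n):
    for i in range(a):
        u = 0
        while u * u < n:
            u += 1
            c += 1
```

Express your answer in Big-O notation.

Each loop level contributes: n × n × √n. Multiplying the contributions gives O(n^2√n).

Answer: O(n^2√n)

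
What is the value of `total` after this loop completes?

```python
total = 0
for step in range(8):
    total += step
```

Sum of 0 to 7 = 28
`total` takes the values: 0 → 1 → 3 → 6 → 10 → 15 → 21 → 28

Answer: 28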